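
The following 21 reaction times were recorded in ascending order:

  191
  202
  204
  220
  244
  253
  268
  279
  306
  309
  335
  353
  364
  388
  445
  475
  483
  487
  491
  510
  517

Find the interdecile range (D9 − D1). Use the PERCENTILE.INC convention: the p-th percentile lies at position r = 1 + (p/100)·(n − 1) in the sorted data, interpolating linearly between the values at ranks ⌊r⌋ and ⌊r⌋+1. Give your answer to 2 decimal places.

287.00

n = 21.
P10: r = 3 (integer) → 204.
P90: r = 19 (integer) → 491.
Difference: 491 − 204 = 287.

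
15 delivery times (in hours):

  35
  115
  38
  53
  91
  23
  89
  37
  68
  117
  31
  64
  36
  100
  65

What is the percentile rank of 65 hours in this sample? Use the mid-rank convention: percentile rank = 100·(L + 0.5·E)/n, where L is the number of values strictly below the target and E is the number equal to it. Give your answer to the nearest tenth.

56.7

Sorted: 23, 31, 35, 36, 37, 38, 53, 64, 65, 68, 89, 91, 100, 115, 117.
Count below 65: L = 8; count equal: E = 1; n = 15.
Percentile rank = 100·(8 + 0.5·1)/15 = 100·8.5/15 = 56.67.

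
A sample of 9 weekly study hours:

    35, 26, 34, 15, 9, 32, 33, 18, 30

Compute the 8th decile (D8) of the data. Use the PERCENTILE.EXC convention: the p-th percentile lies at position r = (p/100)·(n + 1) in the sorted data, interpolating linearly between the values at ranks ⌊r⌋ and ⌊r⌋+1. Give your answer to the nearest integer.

Sorted: 9, 15, 18, 26, 30, 32, 33, 34, 35.
n = 9.
r = (80/100)·(9 + 1) = 8.
r is an integer, so P80 is the value at rank 8: 34.

34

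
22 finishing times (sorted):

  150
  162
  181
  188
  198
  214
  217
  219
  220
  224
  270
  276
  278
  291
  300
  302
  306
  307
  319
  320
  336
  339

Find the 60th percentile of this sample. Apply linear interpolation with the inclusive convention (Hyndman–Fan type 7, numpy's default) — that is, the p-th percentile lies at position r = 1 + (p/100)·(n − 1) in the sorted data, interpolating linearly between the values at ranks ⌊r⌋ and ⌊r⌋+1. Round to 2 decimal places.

285.80

n = 22.
r = 1 + (60/100)·(22 − 1) = 1 + 12.6 = 13.6.
Rank 13 is 278 and rank 14 is 291.
Interpolate: 278 + 0.6·(291 − 278) = 278 + 0.6·13 = 285.8.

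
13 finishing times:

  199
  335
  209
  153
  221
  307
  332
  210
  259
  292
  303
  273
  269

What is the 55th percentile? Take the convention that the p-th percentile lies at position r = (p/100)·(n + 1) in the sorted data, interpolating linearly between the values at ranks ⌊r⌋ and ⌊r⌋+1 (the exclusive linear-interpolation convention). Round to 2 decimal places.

271.80

Sorted: 153, 199, 209, 210, 221, 259, 269, 273, 292, 303, 307, 332, 335.
n = 13.
r = (55/100)·(13 + 1) = 7.7.
Rank 7 is 269 and rank 8 is 273.
Interpolate: 269 + 0.7·(273 − 269) = 269 + 0.7·4 = 271.8.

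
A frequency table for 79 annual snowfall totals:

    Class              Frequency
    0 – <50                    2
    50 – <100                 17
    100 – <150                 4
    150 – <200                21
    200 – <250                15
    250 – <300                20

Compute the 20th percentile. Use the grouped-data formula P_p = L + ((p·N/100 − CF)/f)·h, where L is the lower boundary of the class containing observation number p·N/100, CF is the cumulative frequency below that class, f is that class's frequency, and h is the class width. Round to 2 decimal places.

90.59

N = 79; target position k = 20/100 · 79 = 15.8.
Cumulative frequencies: 2, 19, 23, 44, 59, 79.
Observation 15.8 falls in the class 50 – <100.
L = 50, CF = 2, f = 17, h = 50.
P20 = 50 + ((15.8 − 2)/17)·50 = 50 + 40.5882 = 90.5882.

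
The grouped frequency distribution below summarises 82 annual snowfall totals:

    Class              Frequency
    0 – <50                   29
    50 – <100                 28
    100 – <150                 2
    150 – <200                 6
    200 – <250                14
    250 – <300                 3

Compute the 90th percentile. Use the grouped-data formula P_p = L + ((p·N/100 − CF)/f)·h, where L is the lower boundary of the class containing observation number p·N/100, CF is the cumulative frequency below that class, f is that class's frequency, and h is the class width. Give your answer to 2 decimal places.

N = 82; target position k = 90/100 · 82 = 73.8.
Cumulative frequencies: 29, 57, 59, 65, 79, 82.
Observation 73.8 falls in the class 200 – <250.
L = 200, CF = 65, f = 14, h = 50.
P90 = 200 + ((73.8 − 65)/14)·50 = 200 + 31.4286 = 231.429.

231.43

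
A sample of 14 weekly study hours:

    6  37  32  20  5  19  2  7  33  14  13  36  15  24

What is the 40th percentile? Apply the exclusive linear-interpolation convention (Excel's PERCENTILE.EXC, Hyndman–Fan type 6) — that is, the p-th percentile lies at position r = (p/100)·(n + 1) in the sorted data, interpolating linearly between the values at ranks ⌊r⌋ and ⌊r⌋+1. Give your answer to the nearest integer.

Sorted: 2, 5, 6, 7, 13, 14, 15, 19, 20, 24, 32, 33, 36, 37.
n = 14.
r = (40/100)·(14 + 1) = 6.
r is an integer, so P40 is the value at rank 6: 14.

14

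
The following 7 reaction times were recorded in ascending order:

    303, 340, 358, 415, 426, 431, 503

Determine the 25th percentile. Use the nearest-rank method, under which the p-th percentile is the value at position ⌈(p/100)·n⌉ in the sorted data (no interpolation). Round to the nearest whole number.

340

n = 7.
Position = ⌈25/100 · 7⌉ = ⌈1.75⌉ = 2.
The value at rank 2 is 340.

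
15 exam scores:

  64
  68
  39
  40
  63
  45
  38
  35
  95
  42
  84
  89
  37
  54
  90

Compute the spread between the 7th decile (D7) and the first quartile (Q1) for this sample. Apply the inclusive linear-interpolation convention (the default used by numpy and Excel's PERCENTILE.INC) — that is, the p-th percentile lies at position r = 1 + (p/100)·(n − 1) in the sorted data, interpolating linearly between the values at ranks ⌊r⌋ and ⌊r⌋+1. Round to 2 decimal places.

Sorted: 35, 37, 38, 39, 40, 42, 45, 54, 63, 64, 68, 84, 89, 90, 95.
n = 15.
P25: r = 4.5; ranks 4–5 are 39, 40; interpolating gives 39.5.
P70: r = 10.8; ranks 10–11 are 64, 68; interpolating gives 67.2.
Difference: 67.2 − 39.5 = 27.7.

27.70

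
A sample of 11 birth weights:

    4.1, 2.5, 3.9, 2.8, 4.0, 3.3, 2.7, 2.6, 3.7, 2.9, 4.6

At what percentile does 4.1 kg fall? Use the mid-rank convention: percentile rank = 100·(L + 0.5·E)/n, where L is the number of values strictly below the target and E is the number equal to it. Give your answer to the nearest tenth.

86.4

Sorted: 2.5, 2.6, 2.7, 2.8, 2.9, 3.3, 3.7, 3.9, 4.0, 4.1, 4.6.
Count below 4.1: L = 9; count equal: E = 1; n = 11.
Percentile rank = 100·(9 + 0.5·1)/11 = 100·9.5/11 = 86.36.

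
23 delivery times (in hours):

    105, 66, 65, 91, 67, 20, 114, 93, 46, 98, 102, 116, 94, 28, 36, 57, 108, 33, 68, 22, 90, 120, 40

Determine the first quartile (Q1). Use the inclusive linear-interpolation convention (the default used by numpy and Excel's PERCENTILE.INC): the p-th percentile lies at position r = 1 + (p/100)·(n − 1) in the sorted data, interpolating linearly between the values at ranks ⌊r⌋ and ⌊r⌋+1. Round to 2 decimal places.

Sorted: 20, 22, 28, 33, 36, 40, 46, 57, 65, 66, 67, 68, 90, 91, 93, 94, 98, 102, 105, 108, 114, 116, 120.
n = 23.
r = 1 + (25/100)·(23 − 1) = 1 + 5.5 = 6.5.
Rank 6 is 40 and rank 7 is 46.
Interpolate: 40 + 0.5·(46 − 40) = 40 + 0.5·6 = 43.

43.00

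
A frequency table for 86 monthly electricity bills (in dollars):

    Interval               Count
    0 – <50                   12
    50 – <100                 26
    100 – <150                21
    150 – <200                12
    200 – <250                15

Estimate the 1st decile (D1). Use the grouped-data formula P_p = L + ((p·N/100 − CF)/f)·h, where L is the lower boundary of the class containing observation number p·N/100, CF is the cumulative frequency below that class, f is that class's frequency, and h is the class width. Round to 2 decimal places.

N = 86; target position k = 10/100 · 86 = 8.6.
Cumulative frequencies: 12, 38, 59, 71, 86.
Observation 8.6 falls in the class 0 – <50.
L = 0, CF = 0, f = 12, h = 50.
P10 = 0 + ((8.6 − 0)/12)·50 = 0 + 35.8333 = 35.8333.

35.83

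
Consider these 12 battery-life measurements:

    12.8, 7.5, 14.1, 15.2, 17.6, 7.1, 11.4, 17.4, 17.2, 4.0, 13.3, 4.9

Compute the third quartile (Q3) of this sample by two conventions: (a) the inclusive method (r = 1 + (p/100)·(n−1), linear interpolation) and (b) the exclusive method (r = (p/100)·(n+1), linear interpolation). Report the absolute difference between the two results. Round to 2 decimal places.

1.00

Sorted: 4.0, 4.9, 7.1, 7.5, 11.4, 12.8, 13.3, 14.1, 15.2, 17.2, 17.4, 17.6.
n = 12.
(a) r = 9.25; between ranks 9 (15.2) and 10 (17.2): 15.7.
(b) r = 9.75; between ranks 9 (15.2) and 10 (17.2): 16.7.
|15.7 − 16.7| = 1.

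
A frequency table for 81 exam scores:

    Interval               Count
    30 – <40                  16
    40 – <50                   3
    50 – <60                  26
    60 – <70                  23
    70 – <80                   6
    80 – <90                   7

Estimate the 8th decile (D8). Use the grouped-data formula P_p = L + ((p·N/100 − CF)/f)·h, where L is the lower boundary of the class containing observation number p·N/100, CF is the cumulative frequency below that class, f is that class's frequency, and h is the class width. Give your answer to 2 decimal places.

68.61

N = 81; target position k = 80/100 · 81 = 64.8.
Cumulative frequencies: 16, 19, 45, 68, 74, 81.
Observation 64.8 falls in the class 60 – <70.
L = 60, CF = 45, f = 23, h = 10.
P80 = 60 + ((64.8 − 45)/23)·10 = 60 + 8.6087 = 68.6087.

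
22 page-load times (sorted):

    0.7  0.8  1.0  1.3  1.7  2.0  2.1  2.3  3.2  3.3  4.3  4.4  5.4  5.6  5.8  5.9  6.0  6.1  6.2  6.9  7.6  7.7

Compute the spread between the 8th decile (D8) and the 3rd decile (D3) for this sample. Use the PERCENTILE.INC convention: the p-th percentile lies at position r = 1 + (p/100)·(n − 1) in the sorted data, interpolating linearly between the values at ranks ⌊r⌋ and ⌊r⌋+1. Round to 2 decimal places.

3.92

n = 22.
P30: r = 7.3; ranks 7–8 are 2.1, 2.3; interpolating gives 2.16.
P80: r = 17.8; ranks 17–18 are 6.0, 6.1; interpolating gives 6.08.
Difference: 6.08 − 2.16 = 3.92.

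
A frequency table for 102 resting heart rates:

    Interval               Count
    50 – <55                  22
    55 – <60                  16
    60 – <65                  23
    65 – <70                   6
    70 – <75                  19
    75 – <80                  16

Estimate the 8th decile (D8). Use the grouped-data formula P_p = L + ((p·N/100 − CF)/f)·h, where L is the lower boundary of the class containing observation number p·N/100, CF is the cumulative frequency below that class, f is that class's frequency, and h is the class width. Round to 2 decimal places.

N = 102; target position k = 80/100 · 102 = 81.6.
Cumulative frequencies: 22, 38, 61, 67, 86, 102.
Observation 81.6 falls in the class 70 – <75.
L = 70, CF = 67, f = 19, h = 5.
P80 = 70 + ((81.6 − 67)/19)·5 = 70 + 3.84211 = 73.8421.

73.84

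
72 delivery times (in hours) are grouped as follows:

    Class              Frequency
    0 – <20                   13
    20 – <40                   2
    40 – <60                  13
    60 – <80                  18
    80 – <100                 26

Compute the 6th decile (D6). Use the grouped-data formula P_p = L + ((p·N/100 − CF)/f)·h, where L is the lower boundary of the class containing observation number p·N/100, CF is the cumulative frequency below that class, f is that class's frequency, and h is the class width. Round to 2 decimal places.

N = 72; target position k = 60/100 · 72 = 43.2.
Cumulative frequencies: 13, 15, 28, 46, 72.
Observation 43.2 falls in the class 60 – <80.
L = 60, CF = 28, f = 18, h = 20.
P60 = 60 + ((43.2 − 28)/18)·20 = 60 + 16.8889 = 76.8889.

76.89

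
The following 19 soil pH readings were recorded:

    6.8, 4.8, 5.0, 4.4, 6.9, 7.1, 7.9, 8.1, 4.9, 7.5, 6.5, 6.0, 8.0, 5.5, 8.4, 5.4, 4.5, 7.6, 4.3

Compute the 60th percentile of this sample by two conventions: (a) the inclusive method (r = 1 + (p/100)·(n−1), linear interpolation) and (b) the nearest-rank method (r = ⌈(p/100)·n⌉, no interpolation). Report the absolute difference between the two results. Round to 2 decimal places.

0.02

Sorted: 4.3, 4.4, 4.5, 4.8, 4.9, 5.0, 5.4, 5.5, 6.0, 6.5, 6.8, 6.9, 7.1, 7.5, 7.6, 7.9, 8.0, 8.1, 8.4.
n = 19.
(a) r = 11.8; between ranks 11 (6.8) and 12 (6.9): 6.88.
(b) the nearest-rank method: rank 12 → 6.9.
|6.88 − 6.9| = 0.02.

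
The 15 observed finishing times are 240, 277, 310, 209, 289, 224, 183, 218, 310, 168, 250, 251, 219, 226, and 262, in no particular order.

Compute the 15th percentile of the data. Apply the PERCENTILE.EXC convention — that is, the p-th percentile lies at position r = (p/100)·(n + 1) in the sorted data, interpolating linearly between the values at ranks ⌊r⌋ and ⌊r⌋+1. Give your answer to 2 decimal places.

Sorted: 168, 183, 209, 218, 219, 224, 226, 240, 250, 251, 262, 277, 289, 310, 310.
n = 15.
r = (15/100)·(15 + 1) = 2.4.
Rank 2 is 183 and rank 3 is 209.
Interpolate: 183 + 0.4·(209 − 183) = 183 + 0.4·26 = 193.4.

193.40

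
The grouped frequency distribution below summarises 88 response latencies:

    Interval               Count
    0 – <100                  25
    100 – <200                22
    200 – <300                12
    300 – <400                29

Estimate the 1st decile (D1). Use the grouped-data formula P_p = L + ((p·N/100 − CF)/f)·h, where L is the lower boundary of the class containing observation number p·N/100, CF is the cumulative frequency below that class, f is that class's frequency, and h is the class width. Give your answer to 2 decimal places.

N = 88; target position k = 10/100 · 88 = 8.8.
Cumulative frequencies: 25, 47, 59, 88.
Observation 8.8 falls in the class 0 – <100.
L = 0, CF = 0, f = 25, h = 100.
P10 = 0 + ((8.8 − 0)/25)·100 = 0 + 35.2 = 35.2.

35.20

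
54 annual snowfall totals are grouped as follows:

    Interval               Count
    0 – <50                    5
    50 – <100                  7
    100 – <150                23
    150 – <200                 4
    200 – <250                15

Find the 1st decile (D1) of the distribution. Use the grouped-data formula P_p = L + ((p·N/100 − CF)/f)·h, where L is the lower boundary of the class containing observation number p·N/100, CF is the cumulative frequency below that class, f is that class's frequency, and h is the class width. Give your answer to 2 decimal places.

N = 54; target position k = 10/100 · 54 = 5.4.
Cumulative frequencies: 5, 12, 35, 39, 54.
Observation 5.4 falls in the class 50 – <100.
L = 50, CF = 5, f = 7, h = 50.
P10 = 50 + ((5.4 − 5)/7)·50 = 50 + 2.85714 = 52.8571.

52.86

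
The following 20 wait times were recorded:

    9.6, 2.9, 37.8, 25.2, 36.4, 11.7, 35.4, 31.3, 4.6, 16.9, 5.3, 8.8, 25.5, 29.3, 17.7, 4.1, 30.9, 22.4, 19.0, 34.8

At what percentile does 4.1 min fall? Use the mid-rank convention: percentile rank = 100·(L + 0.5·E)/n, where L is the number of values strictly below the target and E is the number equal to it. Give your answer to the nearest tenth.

7.5

Sorted: 2.9, 4.1, 4.6, 5.3, 8.8, 9.6, 11.7, 16.9, 17.7, 19.0, 22.4, 25.2, 25.5, 29.3, 30.9, 31.3, 34.8, 35.4, 36.4, 37.8.
Count below 4.1: L = 1; count equal: E = 1; n = 20.
Percentile rank = 100·(1 + 0.5·1)/20 = 100·1.5/20 = 7.5.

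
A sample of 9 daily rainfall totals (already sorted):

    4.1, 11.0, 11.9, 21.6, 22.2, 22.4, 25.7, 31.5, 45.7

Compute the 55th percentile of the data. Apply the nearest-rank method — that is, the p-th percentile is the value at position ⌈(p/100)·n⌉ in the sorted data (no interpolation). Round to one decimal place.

22.2

n = 9.
Position = ⌈55/100 · 9⌉ = ⌈4.95⌉ = 5.
The value at rank 5 is 22.2.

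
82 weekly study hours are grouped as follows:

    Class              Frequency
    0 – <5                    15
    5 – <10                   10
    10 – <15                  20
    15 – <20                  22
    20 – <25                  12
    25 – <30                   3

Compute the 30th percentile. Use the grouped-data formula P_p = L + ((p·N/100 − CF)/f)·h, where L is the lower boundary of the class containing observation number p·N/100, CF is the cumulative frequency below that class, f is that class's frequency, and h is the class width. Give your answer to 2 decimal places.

9.80

N = 82; target position k = 30/100 · 82 = 24.6.
Cumulative frequencies: 15, 25, 45, 67, 79, 82.
Observation 24.6 falls in the class 5 – <10.
L = 5, CF = 15, f = 10, h = 5.
P30 = 5 + ((24.6 − 15)/10)·5 = 5 + 4.8 = 9.8.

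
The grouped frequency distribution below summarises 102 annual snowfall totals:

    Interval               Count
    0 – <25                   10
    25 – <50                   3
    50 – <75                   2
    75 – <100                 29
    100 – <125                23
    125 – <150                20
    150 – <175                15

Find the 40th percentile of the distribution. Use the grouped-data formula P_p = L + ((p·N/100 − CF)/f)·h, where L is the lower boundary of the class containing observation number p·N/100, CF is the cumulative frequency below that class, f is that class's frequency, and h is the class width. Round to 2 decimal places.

N = 102; target position k = 40/100 · 102 = 40.8.
Cumulative frequencies: 10, 13, 15, 44, 67, 87, 102.
Observation 40.8 falls in the class 75 – <100.
L = 75, CF = 15, f = 29, h = 25.
P40 = 75 + ((40.8 − 15)/29)·25 = 75 + 22.2414 = 97.2414.

97.24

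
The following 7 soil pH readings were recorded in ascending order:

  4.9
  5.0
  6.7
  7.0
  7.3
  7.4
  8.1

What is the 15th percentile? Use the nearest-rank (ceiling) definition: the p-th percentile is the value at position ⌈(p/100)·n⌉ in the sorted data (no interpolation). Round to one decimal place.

5.0

n = 7.
Position = ⌈15/100 · 7⌉ = ⌈1.05⌉ = 2.
The value at rank 2 is 5.0.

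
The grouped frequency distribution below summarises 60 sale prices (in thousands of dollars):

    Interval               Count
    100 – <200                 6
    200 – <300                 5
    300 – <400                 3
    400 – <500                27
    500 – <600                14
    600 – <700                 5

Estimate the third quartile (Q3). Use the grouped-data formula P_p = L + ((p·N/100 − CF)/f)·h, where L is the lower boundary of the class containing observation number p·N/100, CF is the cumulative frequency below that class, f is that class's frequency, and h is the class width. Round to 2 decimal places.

N = 60; target position k = 75/100 · 60 = 45.
Cumulative frequencies: 6, 11, 14, 41, 55, 60.
Observation 45 falls in the class 500 – <600.
L = 500, CF = 41, f = 14, h = 100.
P75 = 500 + ((45 − 41)/14)·100 = 500 + 28.5714 = 528.571.

528.57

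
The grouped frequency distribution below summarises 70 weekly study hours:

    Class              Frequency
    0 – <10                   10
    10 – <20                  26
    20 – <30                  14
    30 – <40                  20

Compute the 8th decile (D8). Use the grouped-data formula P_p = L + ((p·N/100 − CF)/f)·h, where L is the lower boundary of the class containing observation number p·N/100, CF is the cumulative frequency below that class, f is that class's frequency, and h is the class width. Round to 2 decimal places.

N = 70; target position k = 80/100 · 70 = 56.
Cumulative frequencies: 10, 36, 50, 70.
Observation 56 falls in the class 30 – <40.
L = 30, CF = 50, f = 20, h = 10.
P80 = 30 + ((56 − 50)/20)·10 = 30 + 3 = 33.

33.00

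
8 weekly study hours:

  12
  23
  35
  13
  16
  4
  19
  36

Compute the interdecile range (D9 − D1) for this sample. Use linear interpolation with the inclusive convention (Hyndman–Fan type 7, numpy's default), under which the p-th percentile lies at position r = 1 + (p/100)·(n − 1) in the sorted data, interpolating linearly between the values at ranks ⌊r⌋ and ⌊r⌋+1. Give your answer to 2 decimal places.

25.70

Sorted: 4, 12, 13, 16, 19, 23, 35, 36.
n = 8.
P10: r = 1.7; ranks 1–2 are 4, 12; interpolating gives 9.6.
P90: r = 7.3; ranks 7–8 are 35, 36; interpolating gives 35.3.
Difference: 35.3 − 9.6 = 25.7.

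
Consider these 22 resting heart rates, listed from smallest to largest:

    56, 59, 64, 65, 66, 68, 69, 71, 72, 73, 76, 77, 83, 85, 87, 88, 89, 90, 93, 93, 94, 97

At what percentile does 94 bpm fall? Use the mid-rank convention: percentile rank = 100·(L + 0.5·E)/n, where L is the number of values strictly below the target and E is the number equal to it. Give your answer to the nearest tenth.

Count below 94: L = 20; count equal: E = 1; n = 22.
Percentile rank = 100·(20 + 0.5·1)/22 = 100·20.5/22 = 93.18.

93.2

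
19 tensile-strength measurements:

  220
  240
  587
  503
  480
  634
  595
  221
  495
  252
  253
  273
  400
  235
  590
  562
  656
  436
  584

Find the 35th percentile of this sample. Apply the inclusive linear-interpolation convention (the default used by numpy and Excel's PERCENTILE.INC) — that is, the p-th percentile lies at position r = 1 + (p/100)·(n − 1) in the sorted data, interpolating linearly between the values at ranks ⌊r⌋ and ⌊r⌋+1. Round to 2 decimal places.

Sorted: 220, 221, 235, 240, 252, 253, 273, 400, 436, 480, 495, 503, 562, 584, 587, 590, 595, 634, 656.
n = 19.
r = 1 + (35/100)·(19 − 1) = 1 + 6.3 = 7.3.
Rank 7 is 273 and rank 8 is 400.
Interpolate: 273 + 0.3·(400 − 273) = 273 + 0.3·127 = 311.1.

311.10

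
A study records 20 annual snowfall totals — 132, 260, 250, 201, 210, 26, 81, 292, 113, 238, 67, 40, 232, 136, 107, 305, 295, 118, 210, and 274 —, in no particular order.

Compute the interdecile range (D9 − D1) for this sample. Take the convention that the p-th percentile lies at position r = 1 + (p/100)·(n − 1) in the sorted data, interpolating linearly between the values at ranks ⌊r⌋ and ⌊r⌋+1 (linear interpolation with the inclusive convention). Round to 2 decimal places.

228.00

Sorted: 26, 40, 67, 81, 107, 113, 118, 132, 136, 201, 210, 210, 232, 238, 250, 260, 274, 292, 295, 305.
n = 20.
P10: r = 2.9; ranks 2–3 are 40, 67; interpolating gives 64.3.
P90: r = 18.1; ranks 18–19 are 292, 295; interpolating gives 292.3.
Difference: 292.3 − 64.3 = 228.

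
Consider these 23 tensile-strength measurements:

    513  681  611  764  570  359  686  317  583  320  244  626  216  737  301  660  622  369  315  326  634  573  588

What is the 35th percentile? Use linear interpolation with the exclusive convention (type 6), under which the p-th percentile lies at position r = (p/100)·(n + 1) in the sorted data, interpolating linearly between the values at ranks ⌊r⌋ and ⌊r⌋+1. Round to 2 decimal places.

363.00

Sorted: 216, 244, 301, 315, 317, 320, 326, 359, 369, 513, 570, 573, 583, 588, 611, 622, 626, 634, 660, 681, 686, 737, 764.
n = 23.
r = (35/100)·(23 + 1) = 8.4.
Rank 8 is 359 and rank 9 is 369.
Interpolate: 359 + 0.4·(369 − 359) = 359 + 0.4·10 = 363.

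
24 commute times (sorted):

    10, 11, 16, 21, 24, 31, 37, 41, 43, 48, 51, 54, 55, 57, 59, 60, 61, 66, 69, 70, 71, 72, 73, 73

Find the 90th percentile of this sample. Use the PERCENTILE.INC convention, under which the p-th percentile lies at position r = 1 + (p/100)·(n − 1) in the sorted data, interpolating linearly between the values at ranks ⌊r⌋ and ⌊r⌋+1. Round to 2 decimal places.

n = 24.
r = 1 + (90/100)·(24 − 1) = 1 + 20.7 = 21.7.
Rank 21 is 71 and rank 22 is 72.
Interpolate: 71 + 0.7·(72 − 71) = 71 + 0.7·1 = 71.7.

71.70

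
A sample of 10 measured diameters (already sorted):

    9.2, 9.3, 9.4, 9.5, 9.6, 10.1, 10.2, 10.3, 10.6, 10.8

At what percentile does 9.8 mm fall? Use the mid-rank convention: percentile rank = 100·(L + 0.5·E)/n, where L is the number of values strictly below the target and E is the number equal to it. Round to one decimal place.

Count below 9.8: L = 5; count equal: E = 0; n = 10.
Percentile rank = 100·(5 + 0.5·0)/10 = 100·5/10 = 50.

50.0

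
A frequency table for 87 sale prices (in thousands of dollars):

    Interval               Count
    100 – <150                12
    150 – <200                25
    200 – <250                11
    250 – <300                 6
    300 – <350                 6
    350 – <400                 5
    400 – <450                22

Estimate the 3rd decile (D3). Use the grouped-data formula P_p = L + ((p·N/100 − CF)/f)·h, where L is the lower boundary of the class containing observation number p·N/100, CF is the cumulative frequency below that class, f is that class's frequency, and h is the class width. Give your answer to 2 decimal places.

178.20

N = 87; target position k = 30/100 · 87 = 26.1.
Cumulative frequencies: 12, 37, 48, 54, 60, 65, 87.
Observation 26.1 falls in the class 150 – <200.
L = 150, CF = 12, f = 25, h = 50.
P30 = 150 + ((26.1 − 12)/25)·50 = 150 + 28.2 = 178.2.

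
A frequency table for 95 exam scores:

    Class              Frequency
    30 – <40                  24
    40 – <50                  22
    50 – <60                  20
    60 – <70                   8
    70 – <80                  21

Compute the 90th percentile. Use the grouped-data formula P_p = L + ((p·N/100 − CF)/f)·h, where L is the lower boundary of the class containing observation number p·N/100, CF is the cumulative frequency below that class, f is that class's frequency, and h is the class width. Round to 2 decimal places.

N = 95; target position k = 90/100 · 95 = 85.5.
Cumulative frequencies: 24, 46, 66, 74, 95.
Observation 85.5 falls in the class 70 – <80.
L = 70, CF = 74, f = 21, h = 10.
P90 = 70 + ((85.5 − 74)/21)·10 = 70 + 5.47619 = 75.4762.

75.48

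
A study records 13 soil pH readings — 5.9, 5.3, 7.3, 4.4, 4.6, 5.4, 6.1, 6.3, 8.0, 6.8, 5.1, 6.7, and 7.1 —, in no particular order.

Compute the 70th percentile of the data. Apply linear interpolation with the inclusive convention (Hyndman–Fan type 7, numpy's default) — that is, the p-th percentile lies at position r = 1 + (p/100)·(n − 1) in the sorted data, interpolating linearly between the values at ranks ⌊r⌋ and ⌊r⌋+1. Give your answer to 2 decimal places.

Sorted: 4.4, 4.6, 5.1, 5.3, 5.4, 5.9, 6.1, 6.3, 6.7, 6.8, 7.1, 7.3, 8.0.
n = 13.
r = 1 + (70/100)·(13 − 1) = 1 + 8.4 = 9.4.
Rank 9 is 6.7 and rank 10 is 6.8.
Interpolate: 6.7 + 0.4·(6.8 − 6.7) = 6.7 + 0.4·0.1 = 6.74.

6.74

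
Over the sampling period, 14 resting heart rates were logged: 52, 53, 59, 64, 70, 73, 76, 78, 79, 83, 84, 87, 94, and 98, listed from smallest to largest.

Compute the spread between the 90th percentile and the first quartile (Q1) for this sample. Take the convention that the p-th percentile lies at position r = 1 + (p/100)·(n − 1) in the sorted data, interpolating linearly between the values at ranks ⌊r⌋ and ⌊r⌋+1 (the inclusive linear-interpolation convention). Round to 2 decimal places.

n = 14.
P25: r = 4.25; ranks 4–5 are 64, 70; interpolating gives 65.5.
P90: r = 12.7; ranks 12–13 are 87, 94; interpolating gives 91.9.
Difference: 91.9 − 65.5 = 26.4.

26.40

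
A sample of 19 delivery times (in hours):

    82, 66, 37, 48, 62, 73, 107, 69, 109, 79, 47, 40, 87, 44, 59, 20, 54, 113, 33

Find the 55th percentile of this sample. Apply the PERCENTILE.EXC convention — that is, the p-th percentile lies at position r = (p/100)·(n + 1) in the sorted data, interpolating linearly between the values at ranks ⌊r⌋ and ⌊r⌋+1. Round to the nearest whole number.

Sorted: 20, 33, 37, 40, 44, 47, 48, 54, 59, 62, 66, 69, 73, 79, 82, 87, 107, 109, 113.
n = 19.
r = (55/100)·(19 + 1) = 11.
r is an integer, so P55 is the value at rank 11: 66.

66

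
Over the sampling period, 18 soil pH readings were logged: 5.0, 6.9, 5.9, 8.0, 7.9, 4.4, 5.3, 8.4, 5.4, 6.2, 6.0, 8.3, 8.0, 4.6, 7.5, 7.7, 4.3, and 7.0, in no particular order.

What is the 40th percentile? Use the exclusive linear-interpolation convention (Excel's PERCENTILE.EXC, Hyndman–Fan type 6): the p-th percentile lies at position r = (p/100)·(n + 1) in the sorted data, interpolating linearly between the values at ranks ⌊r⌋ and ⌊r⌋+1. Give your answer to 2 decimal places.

5.96

Sorted: 4.3, 4.4, 4.6, 5.0, 5.3, 5.4, 5.9, 6.0, 6.2, 6.9, 7.0, 7.5, 7.7, 7.9, 8.0, 8.0, 8.3, 8.4.
n = 18.
r = (40/100)·(18 + 1) = 7.6.
Rank 7 is 5.9 and rank 8 is 6.0.
Interpolate: 5.9 + 0.6·(6.0 − 5.9) = 5.9 + 0.6·0.1 = 5.96.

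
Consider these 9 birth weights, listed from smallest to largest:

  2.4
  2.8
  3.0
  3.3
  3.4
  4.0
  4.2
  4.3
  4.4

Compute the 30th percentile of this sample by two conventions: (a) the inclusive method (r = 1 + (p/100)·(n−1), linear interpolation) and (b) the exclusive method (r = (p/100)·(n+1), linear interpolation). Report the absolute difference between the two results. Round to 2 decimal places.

n = 9.
(a) r = 3.4; between ranks 3 (3.0) and 4 (3.3): 3.12.
(b) r = 3 → value at rank 3 = 3.
|3.12 − 3| = 0.12.

0.12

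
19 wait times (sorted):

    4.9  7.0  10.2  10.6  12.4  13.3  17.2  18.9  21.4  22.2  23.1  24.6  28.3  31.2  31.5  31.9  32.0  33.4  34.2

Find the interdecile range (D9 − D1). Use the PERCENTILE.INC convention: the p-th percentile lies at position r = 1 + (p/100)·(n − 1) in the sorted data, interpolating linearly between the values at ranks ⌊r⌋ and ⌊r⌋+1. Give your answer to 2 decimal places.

22.72

n = 19.
P10: r = 2.8; ranks 2–3 are 7.0, 10.2; interpolating gives 9.56.
P90: r = 17.2; ranks 17–18 are 32.0, 33.4; interpolating gives 32.28.
Difference: 32.28 − 9.56 = 22.72.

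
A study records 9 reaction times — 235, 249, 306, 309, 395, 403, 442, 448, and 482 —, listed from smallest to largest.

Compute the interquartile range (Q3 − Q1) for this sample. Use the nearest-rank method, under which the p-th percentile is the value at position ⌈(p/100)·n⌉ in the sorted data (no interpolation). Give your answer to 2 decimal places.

136.00

n = 9.
P25: rank ⌈25/100·9⌉ = 3 → 306.
P75: rank ⌈75/100·9⌉ = 7 → 442.
Difference: 442 − 306 = 136.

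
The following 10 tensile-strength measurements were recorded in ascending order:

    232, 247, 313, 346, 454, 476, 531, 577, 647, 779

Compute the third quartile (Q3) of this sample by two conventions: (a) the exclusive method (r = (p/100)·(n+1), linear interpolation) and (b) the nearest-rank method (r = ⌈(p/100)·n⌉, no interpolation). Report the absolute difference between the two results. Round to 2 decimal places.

n = 10.
(a) r = 8.25; between ranks 8 (577) and 9 (647): 594.5.
(b) the nearest-rank method: rank 8 → 577.
|594.5 − 577| = 17.5.

17.50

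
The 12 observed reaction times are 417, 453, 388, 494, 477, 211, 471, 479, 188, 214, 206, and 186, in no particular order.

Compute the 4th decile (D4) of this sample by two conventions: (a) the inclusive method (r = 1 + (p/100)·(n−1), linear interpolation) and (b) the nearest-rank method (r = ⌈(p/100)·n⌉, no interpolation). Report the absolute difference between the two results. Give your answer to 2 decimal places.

Sorted: 186, 188, 206, 211, 214, 388, 417, 453, 471, 477, 479, 494.
n = 12.
(a) r = 5.4; between ranks 5 (214) and 6 (388): 283.6.
(b) the nearest-rank method: rank 5 → 214.
|283.6 − 214| = 69.6.

69.60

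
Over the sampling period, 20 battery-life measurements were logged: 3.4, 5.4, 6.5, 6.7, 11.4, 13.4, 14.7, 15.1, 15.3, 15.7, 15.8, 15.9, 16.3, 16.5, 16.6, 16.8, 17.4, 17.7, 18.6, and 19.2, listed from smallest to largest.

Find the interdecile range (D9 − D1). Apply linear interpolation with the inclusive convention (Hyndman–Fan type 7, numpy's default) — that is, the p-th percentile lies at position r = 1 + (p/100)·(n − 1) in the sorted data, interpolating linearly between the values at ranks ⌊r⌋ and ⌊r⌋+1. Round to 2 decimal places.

n = 20.
P10: r = 2.9; ranks 2–3 are 5.4, 6.5; interpolating gives 6.39.
P90: r = 18.1; ranks 18–19 are 17.7, 18.6; interpolating gives 17.79.
Difference: 17.79 − 6.39 = 11.4.

11.40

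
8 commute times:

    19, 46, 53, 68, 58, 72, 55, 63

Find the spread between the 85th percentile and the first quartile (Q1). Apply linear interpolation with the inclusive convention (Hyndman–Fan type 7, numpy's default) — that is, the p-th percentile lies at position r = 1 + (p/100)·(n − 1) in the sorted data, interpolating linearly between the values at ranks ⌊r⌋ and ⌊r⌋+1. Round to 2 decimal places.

16.50

Sorted: 19, 46, 53, 55, 58, 63, 68, 72.
n = 8.
P25: r = 2.75; ranks 2–3 are 46, 53; interpolating gives 51.25.
P85: r = 6.95; ranks 6–7 are 63, 68; interpolating gives 67.75.
Difference: 67.75 − 51.25 = 16.5.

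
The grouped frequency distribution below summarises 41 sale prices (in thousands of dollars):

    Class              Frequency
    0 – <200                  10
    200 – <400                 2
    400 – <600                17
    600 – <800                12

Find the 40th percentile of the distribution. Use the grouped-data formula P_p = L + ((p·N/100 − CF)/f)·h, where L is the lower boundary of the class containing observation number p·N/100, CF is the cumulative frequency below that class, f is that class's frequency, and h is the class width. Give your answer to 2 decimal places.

N = 41; target position k = 40/100 · 41 = 16.4.
Cumulative frequencies: 10, 12, 29, 41.
Observation 16.4 falls in the class 400 – <600.
L = 400, CF = 12, f = 17, h = 200.
P40 = 400 + ((16.4 − 12)/17)·200 = 400 + 51.7647 = 451.765.

451.76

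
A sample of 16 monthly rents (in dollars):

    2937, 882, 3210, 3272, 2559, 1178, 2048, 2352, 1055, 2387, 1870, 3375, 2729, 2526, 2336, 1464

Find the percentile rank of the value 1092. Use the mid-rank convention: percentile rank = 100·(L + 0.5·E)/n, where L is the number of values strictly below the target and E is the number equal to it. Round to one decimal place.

12.5

Sorted: 882, 1055, 1178, 1464, 1870, 2048, 2336, 2352, 2387, 2526, 2559, 2729, 2937, 3210, 3272, 3375.
Count below 1092: L = 2; count equal: E = 0; n = 16.
Percentile rank = 100·(2 + 0.5·0)/16 = 100·2/16 = 12.5.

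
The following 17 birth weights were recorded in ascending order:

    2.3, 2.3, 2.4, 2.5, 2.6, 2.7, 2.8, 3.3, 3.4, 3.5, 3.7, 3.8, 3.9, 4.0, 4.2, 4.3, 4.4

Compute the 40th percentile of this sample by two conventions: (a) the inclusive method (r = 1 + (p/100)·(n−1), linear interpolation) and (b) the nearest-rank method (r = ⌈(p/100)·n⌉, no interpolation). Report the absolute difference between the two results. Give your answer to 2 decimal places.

n = 17.
(a) r = 7.4; between ranks 7 (2.8) and 8 (3.3): 3.
(b) the nearest-rank method: rank 7 → 2.8.
|3 − 2.8| = 0.2.

0.20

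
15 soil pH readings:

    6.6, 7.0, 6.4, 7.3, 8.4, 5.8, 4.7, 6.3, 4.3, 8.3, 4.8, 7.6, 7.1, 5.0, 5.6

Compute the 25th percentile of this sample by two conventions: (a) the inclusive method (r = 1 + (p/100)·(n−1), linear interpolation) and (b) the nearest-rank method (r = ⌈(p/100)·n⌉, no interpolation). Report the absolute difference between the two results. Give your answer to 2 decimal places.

0.30

Sorted: 4.3, 4.7, 4.8, 5.0, 5.6, 5.8, 6.3, 6.4, 6.6, 7.0, 7.1, 7.3, 7.6, 8.3, 8.4.
n = 15.
(a) r = 4.5; between ranks 4 (5.0) and 5 (5.6): 5.3.
(b) the nearest-rank method: rank 4 → 5.
|5.3 − 5| = 0.3.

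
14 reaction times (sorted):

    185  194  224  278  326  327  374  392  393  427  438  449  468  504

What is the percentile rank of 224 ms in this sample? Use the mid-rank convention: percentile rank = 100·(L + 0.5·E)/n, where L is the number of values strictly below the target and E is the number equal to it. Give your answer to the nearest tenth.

Count below 224: L = 2; count equal: E = 1; n = 14.
Percentile rank = 100·(2 + 0.5·1)/14 = 100·2.5/14 = 17.86.

17.9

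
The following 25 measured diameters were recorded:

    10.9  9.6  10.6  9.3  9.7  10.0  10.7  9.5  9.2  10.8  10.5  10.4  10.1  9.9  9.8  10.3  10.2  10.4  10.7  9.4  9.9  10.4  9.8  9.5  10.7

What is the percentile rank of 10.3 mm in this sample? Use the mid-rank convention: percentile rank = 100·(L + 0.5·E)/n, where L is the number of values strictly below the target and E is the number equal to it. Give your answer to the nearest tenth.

Sorted: 9.2, 9.3, 9.4, 9.5, 9.5, 9.6, 9.7, 9.8, 9.8, 9.9, 9.9, 10.0, 10.1, 10.2, 10.3, 10.4, 10.4, 10.4, 10.5, 10.6, 10.7, 10.7, 10.7, 10.8, 10.9.
Count below 10.3: L = 14; count equal: E = 1; n = 25.
Percentile rank = 100·(14 + 0.5·1)/25 = 100·14.5/25 = 58.

58.0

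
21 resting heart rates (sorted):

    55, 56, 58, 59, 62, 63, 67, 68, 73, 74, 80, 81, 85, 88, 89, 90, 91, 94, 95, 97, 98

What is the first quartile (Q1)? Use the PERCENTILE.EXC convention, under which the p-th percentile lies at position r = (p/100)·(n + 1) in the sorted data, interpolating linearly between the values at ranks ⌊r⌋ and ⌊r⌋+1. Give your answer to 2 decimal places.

62.50

n = 21.
r = (25/100)·(21 + 1) = 5.5.
Rank 5 is 62 and rank 6 is 63.
Interpolate: 62 + 0.5·(63 − 62) = 62 + 0.5·1 = 62.5.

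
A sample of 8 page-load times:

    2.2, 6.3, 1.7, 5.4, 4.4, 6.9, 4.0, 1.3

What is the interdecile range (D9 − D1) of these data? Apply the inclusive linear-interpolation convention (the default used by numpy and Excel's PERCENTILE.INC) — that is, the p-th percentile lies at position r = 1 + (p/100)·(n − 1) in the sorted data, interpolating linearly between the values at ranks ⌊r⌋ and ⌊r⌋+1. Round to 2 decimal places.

Sorted: 1.3, 1.7, 2.2, 4.0, 4.4, 5.4, 6.3, 6.9.
n = 8.
P10: r = 1.7; ranks 1–2 are 1.3, 1.7; interpolating gives 1.58.
P90: r = 7.3; ranks 7–8 are 6.3, 6.9; interpolating gives 6.48.
Difference: 6.48 − 1.58 = 4.9.

4.90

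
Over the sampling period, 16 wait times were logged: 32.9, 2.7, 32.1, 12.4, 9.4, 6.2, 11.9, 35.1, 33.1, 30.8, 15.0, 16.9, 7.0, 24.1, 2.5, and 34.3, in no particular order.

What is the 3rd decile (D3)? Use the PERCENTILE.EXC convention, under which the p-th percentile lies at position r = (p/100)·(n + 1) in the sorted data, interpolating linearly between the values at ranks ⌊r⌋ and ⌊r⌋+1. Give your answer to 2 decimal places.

9.65

Sorted: 2.5, 2.7, 6.2, 7.0, 9.4, 11.9, 12.4, 15.0, 16.9, 24.1, 30.8, 32.1, 32.9, 33.1, 34.3, 35.1.
n = 16.
r = (30/100)·(16 + 1) = 5.1.
Rank 5 is 9.4 and rank 6 is 11.9.
Interpolate: 9.4 + 0.1·(11.9 − 9.4) = 9.4 + 0.1·2.5 = 9.65.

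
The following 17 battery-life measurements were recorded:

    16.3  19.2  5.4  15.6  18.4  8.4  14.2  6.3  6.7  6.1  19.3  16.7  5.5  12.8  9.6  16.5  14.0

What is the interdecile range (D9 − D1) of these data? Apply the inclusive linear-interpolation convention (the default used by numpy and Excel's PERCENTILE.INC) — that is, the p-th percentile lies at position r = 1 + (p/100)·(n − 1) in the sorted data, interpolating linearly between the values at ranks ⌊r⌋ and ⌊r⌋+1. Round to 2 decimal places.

Sorted: 5.4, 5.5, 6.1, 6.3, 6.7, 8.4, 9.6, 12.8, 14.0, 14.2, 15.6, 16.3, 16.5, 16.7, 18.4, 19.2, 19.3.
n = 17.
P10: r = 2.6; ranks 2–3 are 5.5, 6.1; interpolating gives 5.86.
P90: r = 15.4; ranks 15–16 are 18.4, 19.2; interpolating gives 18.72.
Difference: 18.72 − 5.86 = 12.86.

12.86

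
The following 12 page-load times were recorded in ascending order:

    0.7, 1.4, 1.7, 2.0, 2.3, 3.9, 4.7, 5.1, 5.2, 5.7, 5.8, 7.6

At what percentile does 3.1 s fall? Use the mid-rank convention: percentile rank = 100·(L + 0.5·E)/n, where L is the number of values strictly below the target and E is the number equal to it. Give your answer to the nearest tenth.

Count below 3.1: L = 5; count equal: E = 0; n = 12.
Percentile rank = 100·(5 + 0.5·0)/12 = 100·5/12 = 41.67.

41.7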